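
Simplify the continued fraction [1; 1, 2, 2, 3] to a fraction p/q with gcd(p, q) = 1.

Collapse the nested fraction from the inside out:
Start with 3.
2 + 1/(3/1) = 2 + 1/3 = 7/3
2 + 1/(7/3) = 2 + 3/7 = 17/7
1 + 1/(17/7) = 1 + 7/17 = 24/17
1 + 1/(24/17) = 1 + 17/24 = 41/24

41/24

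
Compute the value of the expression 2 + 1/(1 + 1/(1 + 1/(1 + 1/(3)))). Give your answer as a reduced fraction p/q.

Starting at the tail and folding back:
Start with 3.
1 + 1/(3/1) = 1 + 1/3 = 4/3
1 + 1/(4/3) = 1 + 3/4 = 7/4
1 + 1/(7/4) = 1 + 4/7 = 11/7
2 + 1/(11/7) = 2 + 7/11 = 29/11

29/11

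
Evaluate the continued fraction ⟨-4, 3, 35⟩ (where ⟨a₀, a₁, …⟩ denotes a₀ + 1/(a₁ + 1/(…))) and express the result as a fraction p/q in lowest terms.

Starting at the tail and folding back:
Start with 35.
3 + 1/(35/1) = 3 + 1/35 = 106/35
-4 + 1/(106/35) = -4 + 35/106 = -389/106

-389/106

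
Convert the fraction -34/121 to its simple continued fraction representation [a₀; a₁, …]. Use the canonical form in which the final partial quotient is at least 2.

[-1; 1, 2, 1, 1, 3, 1, 3]

Apply division with remainder until the remainder is 0:
-34 = -1·121 + 87, so a_0 = -1
121 = 1·87 + 34, so a_1 = 1
87 = 2·34 + 19, so a_2 = 2
34 = 1·19 + 15, so a_3 = 1
19 = 1·15 + 4, so a_4 = 1
15 = 3·4 + 3, so a_5 = 3
4 = 1·3 + 1, so a_6 = 1
3 = 3·1 + 0, so a_7 = 3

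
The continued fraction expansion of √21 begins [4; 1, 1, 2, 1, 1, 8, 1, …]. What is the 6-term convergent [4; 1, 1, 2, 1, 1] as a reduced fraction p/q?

55/12

a_0 = 4: 4/1
a_1 = 1: 5/1
a_2 = 1: 9/2
a_3 = 2: 23/5
a_4 = 1: 32/7
a_5 = 1: 55/12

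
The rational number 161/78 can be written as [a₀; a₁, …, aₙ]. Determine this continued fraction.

161 ÷ 78 → quotient 2, remainder 5
78 ÷ 5 → quotient 15, remainder 3
5 ÷ 3 → quotient 1, remainder 2
3 ÷ 2 → quotient 1, remainder 1
2 ÷ 1 → quotient 2, remainder 0

[2; 15, 1, 1, 2]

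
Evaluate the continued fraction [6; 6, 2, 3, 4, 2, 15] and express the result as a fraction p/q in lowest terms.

40983/6658

a_0 = 6: 6/1
a_1 = 6: 37/6
a_2 = 2: 80/13
a_3 = 3: 277/45
a_4 = 4: 1188/193
a_5 = 2: 2653/431
a_6 = 15: 40983/6658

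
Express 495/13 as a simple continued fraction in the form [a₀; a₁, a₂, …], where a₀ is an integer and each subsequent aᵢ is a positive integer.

495 = 38·13 + 1, so a_0 = 38
13 = 13·1 + 0, so a_1 = 13

[38; 13]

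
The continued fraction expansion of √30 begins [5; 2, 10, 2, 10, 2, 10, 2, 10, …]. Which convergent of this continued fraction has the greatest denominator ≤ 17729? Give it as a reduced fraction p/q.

a_0 = 5: 5/1  (≤ bound)
a_1 = 2: 11/2  (≤ bound)
a_2 = 10: 115/21  (≤ bound)
a_3 = 2: 241/44  (≤ bound)
a_4 = 10: 2525/461  (≤ bound)
a_5 = 2: 5291/966  (≤ bound)
a_6 = 10: 55435/10121  (≤ bound)
a_7 = 2: 116161/21208  (> 17729, stop)

55435/10121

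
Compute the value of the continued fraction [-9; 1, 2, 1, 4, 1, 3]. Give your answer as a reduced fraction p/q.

-727/88

Collapse the nested fraction from the inside out:
Start with 3.
1 + 1/(3/1) = 1 + 1/3 = 4/3
4 + 1/(4/3) = 4 + 3/4 = 19/4
1 + 1/(19/4) = 1 + 4/19 = 23/19
2 + 1/(23/19) = 2 + 19/23 = 65/23
1 + 1/(65/23) = 1 + 23/65 = 88/65
-9 + 1/(88/65) = -9 + 65/88 = -727/88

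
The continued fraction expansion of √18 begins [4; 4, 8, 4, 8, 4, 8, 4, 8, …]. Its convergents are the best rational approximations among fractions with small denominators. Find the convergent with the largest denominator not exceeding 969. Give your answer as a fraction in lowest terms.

577/136

a_0 = 4: 4/1  (≤ bound)
a_1 = 4: 17/4  (≤ bound)
a_2 = 8: 140/33  (≤ bound)
a_3 = 4: 577/136  (≤ bound)
a_4 = 8: 4756/1121  (> 969, stop)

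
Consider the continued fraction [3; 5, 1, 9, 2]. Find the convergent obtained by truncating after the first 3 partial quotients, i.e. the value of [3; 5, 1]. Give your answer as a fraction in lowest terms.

19/6

Collapse the nested fraction from the inside out:
Start with 1.
5 + 1/(1/1) = 5 + 1/1 = 6/1
3 + 1/(6/1) = 3 + 1/6 = 19/6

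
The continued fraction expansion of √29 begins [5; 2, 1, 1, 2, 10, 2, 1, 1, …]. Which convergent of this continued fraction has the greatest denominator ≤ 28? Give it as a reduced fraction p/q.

70/13

List convergents until the denominator exceeds the bound:
a_0 = 5: 5/1  (≤ bound)
a_1 = 2: 11/2  (≤ bound)
a_2 = 1: 16/3  (≤ bound)
a_3 = 1: 27/5  (≤ bound)
a_4 = 2: 70/13  (≤ bound)
a_5 = 10: 727/135  (> 28, stop)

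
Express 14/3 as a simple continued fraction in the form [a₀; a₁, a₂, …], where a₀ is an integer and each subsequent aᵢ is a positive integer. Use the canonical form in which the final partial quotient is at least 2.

[4; 1, 2]

⌊14/3⌋ = 4, remainder 2
⌊3/2⌋ = 1, remainder 1
⌊2/1⌋ = 2, remainder 0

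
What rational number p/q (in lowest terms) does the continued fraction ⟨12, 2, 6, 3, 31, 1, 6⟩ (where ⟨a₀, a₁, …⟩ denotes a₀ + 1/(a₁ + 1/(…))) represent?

a_0 = 12: 12/1
a_1 = 2: 25/2
a_2 = 6: 162/13
a_3 = 3: 511/41
a_4 = 31: 16003/1284
a_5 = 1: 16514/1325
a_6 = 6: 115087/9234

115087/9234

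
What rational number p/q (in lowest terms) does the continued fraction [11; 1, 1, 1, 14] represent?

513/44

a_0 = 11: 11/1
a_1 = 1: 12/1
a_2 = 1: 23/2
a_3 = 1: 35/3
a_4 = 14: 513/44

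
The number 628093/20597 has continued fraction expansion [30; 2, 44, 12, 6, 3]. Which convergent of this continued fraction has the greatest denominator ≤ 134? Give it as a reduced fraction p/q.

a_0 = 30: 30/1  (≤ bound)
a_1 = 2: 61/2  (≤ bound)
a_2 = 44: 2714/89  (≤ bound)
a_3 = 12: 32629/1070  (> 134, stop)

2714/89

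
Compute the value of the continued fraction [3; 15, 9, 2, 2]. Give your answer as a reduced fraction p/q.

Build up convergents one term at a time:
a_0 = 3: 3/1
a_1 = 15: 46/15
a_2 = 9: 417/136
a_3 = 2: 880/287
a_4 = 2: 2177/710

2177/710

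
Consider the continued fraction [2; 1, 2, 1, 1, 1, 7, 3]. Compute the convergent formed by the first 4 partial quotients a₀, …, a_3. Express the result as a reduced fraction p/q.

11/4

a_0 = 2: 2/1
a_1 = 1: 3/1
a_2 = 2: 8/3
a_3 = 1: 11/4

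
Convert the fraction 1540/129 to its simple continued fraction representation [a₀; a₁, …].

Apply division with remainder until the remainder is 0:
⌊1540/129⌋ = 11, remainder 121
⌊129/121⌋ = 1, remainder 8
⌊121/8⌋ = 15, remainder 1
⌊8/1⌋ = 8, remainder 0

[11; 1, 15, 8]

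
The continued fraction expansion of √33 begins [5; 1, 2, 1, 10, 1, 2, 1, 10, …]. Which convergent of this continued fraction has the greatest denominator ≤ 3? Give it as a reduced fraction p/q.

a_0 = 5: 5/1  (≤ bound)
a_1 = 1: 6/1  (≤ bound)
a_2 = 2: 17/3  (≤ bound)
a_3 = 1: 23/4  (> 3, stop)

17/3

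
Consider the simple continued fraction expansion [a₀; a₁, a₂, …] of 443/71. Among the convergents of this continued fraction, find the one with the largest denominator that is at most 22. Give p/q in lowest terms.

a_0 = 6: 6/1  (≤ bound)
a_1 = 4: 25/4  (≤ bound)
a_2 = 5: 131/21  (≤ bound)
a_3 = 1: 156/25  (> 22, stop)

131/21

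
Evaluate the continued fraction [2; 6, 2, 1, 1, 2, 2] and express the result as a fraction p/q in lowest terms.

427/198

Use the convergent recurrence hₖ = aₖ·hₖ₋₁ + hₖ₋₂ (and likewise for the denominators kₖ):
a_0 = 2: 2/1
a_1 = 6: 13/6
a_2 = 2: 28/13
a_3 = 1: 41/19
a_4 = 1: 69/32
a_5 = 2: 179/83
a_6 = 2: 427/198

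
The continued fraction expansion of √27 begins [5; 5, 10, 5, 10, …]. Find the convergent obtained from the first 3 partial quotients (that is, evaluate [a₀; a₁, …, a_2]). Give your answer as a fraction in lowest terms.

a_0 = 5: 5/1
a_1 = 5: 26/5
a_2 = 10: 265/51

265/51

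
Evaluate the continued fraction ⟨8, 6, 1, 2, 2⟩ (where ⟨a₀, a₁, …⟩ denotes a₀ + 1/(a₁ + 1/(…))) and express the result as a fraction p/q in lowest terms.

Collapse the nested fraction from the inside out:
Start with 2.
2 + 1/(2/1) = 2 + 1/2 = 5/2
1 + 1/(5/2) = 1 + 2/5 = 7/5
6 + 1/(7/5) = 6 + 5/7 = 47/7
8 + 1/(47/7) = 8 + 7/47 = 383/47

383/47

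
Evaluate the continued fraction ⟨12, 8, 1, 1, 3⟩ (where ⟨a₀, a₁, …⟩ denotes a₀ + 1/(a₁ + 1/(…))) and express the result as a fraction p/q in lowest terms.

Work from the innermost term outward:
Start with 3.
1 + 1/(3/1) = 1 + 1/3 = 4/3
1 + 1/(4/3) = 1 + 3/4 = 7/4
8 + 1/(7/4) = 8 + 4/7 = 60/7
12 + 1/(60/7) = 12 + 7/60 = 727/60

727/60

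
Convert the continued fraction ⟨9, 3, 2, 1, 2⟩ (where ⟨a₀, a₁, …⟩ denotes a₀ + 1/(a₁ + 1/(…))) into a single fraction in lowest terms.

Start with 2.
1 + 1/(2/1) = 1 + 1/2 = 3/2
2 + 1/(3/2) = 2 + 2/3 = 8/3
3 + 1/(8/3) = 3 + 3/8 = 27/8
9 + 1/(27/8) = 9 + 8/27 = 251/27

251/27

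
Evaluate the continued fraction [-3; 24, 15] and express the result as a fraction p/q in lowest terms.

a_0 = -3: -3/1
a_1 = 24: -71/24
a_2 = 15: -1068/361

-1068/361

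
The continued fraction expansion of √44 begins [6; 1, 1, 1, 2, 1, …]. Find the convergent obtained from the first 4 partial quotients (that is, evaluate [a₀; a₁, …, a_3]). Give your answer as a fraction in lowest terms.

a_0 = 6: 6/1
a_1 = 1: 7/1
a_2 = 1: 13/2
a_3 = 1: 20/3

20/3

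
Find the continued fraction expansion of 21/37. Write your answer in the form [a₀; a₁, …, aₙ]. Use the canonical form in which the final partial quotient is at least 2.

⌊21/37⌋ = 0, remainder 21
⌊37/21⌋ = 1, remainder 16
⌊21/16⌋ = 1, remainder 5
⌊16/5⌋ = 3, remainder 1
⌊5/1⌋ = 5, remainder 0

[0; 1, 1, 3, 5]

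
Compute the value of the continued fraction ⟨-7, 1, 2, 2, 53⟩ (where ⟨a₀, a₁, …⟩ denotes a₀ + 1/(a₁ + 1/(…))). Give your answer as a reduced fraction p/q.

-2351/374

Start with 53.
2 + 1/(53/1) = 2 + 1/53 = 107/53
2 + 1/(107/53) = 2 + 53/107 = 267/107
1 + 1/(267/107) = 1 + 107/267 = 374/267
-7 + 1/(374/267) = -7 + 267/374 = -2351/374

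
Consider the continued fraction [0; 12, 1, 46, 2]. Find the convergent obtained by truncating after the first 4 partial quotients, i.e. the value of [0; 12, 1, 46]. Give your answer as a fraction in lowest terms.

47/610

a_0 = 0: 0/1
a_1 = 12: 1/12
a_2 = 1: 1/13
a_3 = 46: 47/610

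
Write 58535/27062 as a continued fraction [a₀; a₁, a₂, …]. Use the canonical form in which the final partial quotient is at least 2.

[2; 6, 7, 2, 2, 39, 3]

58535 = 2·27062 + 4411, so a_0 = 2
27062 = 6·4411 + 596, so a_1 = 6
4411 = 7·596 + 239, so a_2 = 7
596 = 2·239 + 118, so a_3 = 2
239 = 2·118 + 3, so a_4 = 2
118 = 39·3 + 1, so a_5 = 39
3 = 3·1 + 0, so a_6 = 3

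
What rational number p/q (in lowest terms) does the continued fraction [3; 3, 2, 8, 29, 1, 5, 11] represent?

Start with 11.
5 + 1/(11/1) = 5 + 1/11 = 56/11
1 + 1/(56/11) = 1 + 11/56 = 67/56
29 + 1/(67/56) = 29 + 56/67 = 1999/67
8 + 1/(1999/67) = 8 + 67/1999 = 16059/1999
2 + 1/(16059/1999) = 2 + 1999/16059 = 34117/16059
3 + 1/(34117/16059) = 3 + 16059/34117 = 118410/34117
3 + 1/(118410/34117) = 3 + 34117/118410 = 389347/118410

389347/118410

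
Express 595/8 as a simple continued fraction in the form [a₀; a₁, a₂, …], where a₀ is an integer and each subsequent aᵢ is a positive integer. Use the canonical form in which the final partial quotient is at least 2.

[74; 2, 1, 2]

595 = 74·8 + 3, so a_0 = 74
8 = 2·3 + 2, so a_1 = 2
3 = 1·2 + 1, so a_2 = 1
2 = 2·1 + 0, so a_3 = 2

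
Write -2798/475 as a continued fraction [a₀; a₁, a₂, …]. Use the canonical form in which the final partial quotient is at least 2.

-2798 ÷ 475 → quotient -6, remainder 52
475 ÷ 52 → quotient 9, remainder 7
52 ÷ 7 → quotient 7, remainder 3
7 ÷ 3 → quotient 2, remainder 1
3 ÷ 1 → quotient 3, remainder 0

[-6; 9, 7, 2, 3]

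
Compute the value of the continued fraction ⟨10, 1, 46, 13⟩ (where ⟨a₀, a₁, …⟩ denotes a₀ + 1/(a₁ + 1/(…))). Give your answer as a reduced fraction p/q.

6719/612

Work from the innermost term outward:
Start with 13.
46 + 1/(13/1) = 46 + 1/13 = 599/13
1 + 1/(599/13) = 1 + 13/599 = 612/599
10 + 1/(612/599) = 10 + 599/612 = 6719/612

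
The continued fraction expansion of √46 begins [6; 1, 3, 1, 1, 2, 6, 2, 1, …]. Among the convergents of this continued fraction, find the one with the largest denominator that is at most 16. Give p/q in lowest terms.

61/9

a_0 = 6: 6/1  (≤ bound)
a_1 = 1: 7/1  (≤ bound)
a_2 = 3: 27/4  (≤ bound)
a_3 = 1: 34/5  (≤ bound)
a_4 = 1: 61/9  (≤ bound)
a_5 = 2: 156/23  (> 16, stop)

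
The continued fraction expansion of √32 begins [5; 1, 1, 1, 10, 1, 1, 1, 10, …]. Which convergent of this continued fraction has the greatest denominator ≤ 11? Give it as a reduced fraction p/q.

a_0 = 5: 5/1  (≤ bound)
a_1 = 1: 6/1  (≤ bound)
a_2 = 1: 11/2  (≤ bound)
a_3 = 1: 17/3  (≤ bound)
a_4 = 10: 181/32  (> 11, stop)

17/3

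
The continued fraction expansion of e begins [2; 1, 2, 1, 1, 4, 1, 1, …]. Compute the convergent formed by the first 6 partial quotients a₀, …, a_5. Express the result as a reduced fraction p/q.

87/32

Starting at the tail and folding back:
Start with 4.
1 + 1/(4/1) = 1 + 1/4 = 5/4
1 + 1/(5/4) = 1 + 4/5 = 9/5
2 + 1/(9/5) = 2 + 5/9 = 23/9
1 + 1/(23/9) = 1 + 9/23 = 32/23
2 + 1/(32/23) = 2 + 23/32 = 87/32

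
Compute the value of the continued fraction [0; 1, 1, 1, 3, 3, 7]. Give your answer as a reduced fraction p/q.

Start with 7.
3 + 1/(7/1) = 3 + 1/7 = 22/7
3 + 1/(22/7) = 3 + 7/22 = 73/22
1 + 1/(73/22) = 1 + 22/73 = 95/73
1 + 1/(95/73) = 1 + 73/95 = 168/95
1 + 1/(168/95) = 1 + 95/168 = 263/168
0 + 1/(263/168) = 0 + 168/263 = 168/263

168/263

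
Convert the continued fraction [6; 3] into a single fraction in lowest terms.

19/3

Build up convergents one term at a time:
a_0 = 6: 6/1
a_1 = 3: 19/3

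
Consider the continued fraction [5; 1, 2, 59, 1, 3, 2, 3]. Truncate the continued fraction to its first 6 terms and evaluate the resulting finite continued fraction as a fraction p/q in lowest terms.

Start with 3.
1 + 1/(3/1) = 1 + 1/3 = 4/3
59 + 1/(4/3) = 59 + 3/4 = 239/4
2 + 1/(239/4) = 2 + 4/239 = 482/239
1 + 1/(482/239) = 1 + 239/482 = 721/482
5 + 1/(721/482) = 5 + 482/721 = 4087/721

4087/721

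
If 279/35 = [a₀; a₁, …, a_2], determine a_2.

Apply division with remainder until the remainder is 0:
⌊279/35⌋ = 7, remainder 34
⌊35/34⌋ = 1, remainder 1
⌊34/1⌋ = 34, remainder 0

34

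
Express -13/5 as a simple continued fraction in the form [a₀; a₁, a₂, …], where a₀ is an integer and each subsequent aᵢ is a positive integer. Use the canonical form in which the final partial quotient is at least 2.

[-3; 2, 2]

-13 = -3·5 + 2, so a_0 = -3
5 = 2·2 + 1, so a_1 = 2
2 = 2·1 + 0, so a_2 = 2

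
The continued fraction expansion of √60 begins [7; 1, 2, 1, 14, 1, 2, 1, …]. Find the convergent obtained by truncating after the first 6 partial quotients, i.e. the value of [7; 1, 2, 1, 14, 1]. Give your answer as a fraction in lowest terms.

Build up convergents one term at a time:
a_0 = 7: 7/1
a_1 = 1: 8/1
a_2 = 2: 23/3
a_3 = 1: 31/4
a_4 = 14: 457/59
a_5 = 1: 488/63

488/63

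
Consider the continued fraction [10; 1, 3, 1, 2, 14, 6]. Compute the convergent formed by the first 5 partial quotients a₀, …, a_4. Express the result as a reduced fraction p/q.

Start with 2.
1 + 1/(2/1) = 1 + 1/2 = 3/2
3 + 1/(3/2) = 3 + 2/3 = 11/3
1 + 1/(11/3) = 1 + 3/11 = 14/11
10 + 1/(14/11) = 10 + 11/14 = 151/14

151/14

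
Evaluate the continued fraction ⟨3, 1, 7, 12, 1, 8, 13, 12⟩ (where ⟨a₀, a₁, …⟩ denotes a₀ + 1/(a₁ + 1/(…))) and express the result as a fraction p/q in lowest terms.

Start with 12.
13 + 1/(12/1) = 13 + 1/12 = 157/12
8 + 1/(157/12) = 8 + 12/157 = 1268/157
1 + 1/(1268/157) = 1 + 157/1268 = 1425/1268
12 + 1/(1425/1268) = 12 + 1268/1425 = 18368/1425
7 + 1/(18368/1425) = 7 + 1425/18368 = 130001/18368
1 + 1/(130001/18368) = 1 + 18368/130001 = 148369/130001
3 + 1/(148369/130001) = 3 + 130001/148369 = 575108/148369

575108/148369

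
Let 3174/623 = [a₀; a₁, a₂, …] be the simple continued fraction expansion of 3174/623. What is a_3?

1

Repeatedly divide and take the remainder:
3174 = 5·623 + 59, so a_0 = 5
623 = 10·59 + 33, so a_1 = 10
59 = 1·33 + 26, so a_2 = 1
33 = 1·26 + 7, so a_3 = 1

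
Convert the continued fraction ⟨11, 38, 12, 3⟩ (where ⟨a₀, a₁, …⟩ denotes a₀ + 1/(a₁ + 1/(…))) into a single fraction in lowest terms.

15536/1409

Starting at the tail and folding back:
Start with 3.
12 + 1/(3/1) = 12 + 1/3 = 37/3
38 + 1/(37/3) = 38 + 3/37 = 1409/37
11 + 1/(1409/37) = 11 + 37/1409 = 15536/1409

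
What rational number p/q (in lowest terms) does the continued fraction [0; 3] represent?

a_0 = 0: 0/1
a_1 = 3: 1/3

1/3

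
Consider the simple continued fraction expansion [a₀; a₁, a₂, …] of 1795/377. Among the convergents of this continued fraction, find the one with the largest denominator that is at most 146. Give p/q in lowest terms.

319/67

List convergents until the denominator exceeds the bound:
a_0 = 4: 4/1  (≤ bound)
a_1 = 1: 5/1  (≤ bound)
a_2 = 3: 19/4  (≤ bound)
a_3 = 5: 100/21  (≤ bound)
a_4 = 3: 319/67  (≤ bound)
a_5 = 2: 738/155  (> 146, stop)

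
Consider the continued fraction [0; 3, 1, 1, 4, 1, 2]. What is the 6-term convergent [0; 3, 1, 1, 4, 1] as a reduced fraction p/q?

Start with 1.
4 + 1/(1/1) = 4 + 1/1 = 5/1
1 + 1/(5/1) = 1 + 1/5 = 6/5
1 + 1/(6/5) = 1 + 5/6 = 11/6
3 + 1/(11/6) = 3 + 6/11 = 39/11
0 + 1/(39/11) = 0 + 11/39 = 11/39

11/39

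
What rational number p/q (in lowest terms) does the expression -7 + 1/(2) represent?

a_0 = -7: -7/1
a_1 = 2: -13/2

-13/2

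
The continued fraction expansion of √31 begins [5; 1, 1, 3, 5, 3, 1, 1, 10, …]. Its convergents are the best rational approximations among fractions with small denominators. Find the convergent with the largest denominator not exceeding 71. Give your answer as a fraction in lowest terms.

a_0 = 5: 5/1  (≤ bound)
a_1 = 1: 6/1  (≤ bound)
a_2 = 1: 11/2  (≤ bound)
a_3 = 3: 39/7  (≤ bound)
a_4 = 5: 206/37  (≤ bound)
a_5 = 3: 657/118  (> 71, stop)

206/37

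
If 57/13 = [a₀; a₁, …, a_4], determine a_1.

2

Apply division with remainder until the remainder is 0:
⌊57/13⌋ = 4, remainder 5
⌊13/5⌋ = 2, remainder 3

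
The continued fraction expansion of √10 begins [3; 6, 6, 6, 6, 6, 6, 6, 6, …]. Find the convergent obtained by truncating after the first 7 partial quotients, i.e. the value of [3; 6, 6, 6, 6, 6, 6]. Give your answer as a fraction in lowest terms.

168717/53353

Start with 6.
6 + 1/(6/1) = 6 + 1/6 = 37/6
6 + 1/(37/6) = 6 + 6/37 = 228/37
6 + 1/(228/37) = 6 + 37/228 = 1405/228
6 + 1/(1405/228) = 6 + 228/1405 = 8658/1405
6 + 1/(8658/1405) = 6 + 1405/8658 = 53353/8658
3 + 1/(53353/8658) = 3 + 8658/53353 = 168717/53353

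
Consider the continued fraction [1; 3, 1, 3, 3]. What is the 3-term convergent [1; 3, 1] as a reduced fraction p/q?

5/4

Build up convergents one term at a time:
a_0 = 1: 1/1
a_1 = 3: 4/3
a_2 = 1: 5/4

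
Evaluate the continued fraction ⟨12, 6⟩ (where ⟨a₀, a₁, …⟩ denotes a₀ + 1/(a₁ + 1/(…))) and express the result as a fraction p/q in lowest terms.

73/6

Starting at the tail and folding back:
Start with 6.
12 + 1/(6/1) = 12 + 1/6 = 73/6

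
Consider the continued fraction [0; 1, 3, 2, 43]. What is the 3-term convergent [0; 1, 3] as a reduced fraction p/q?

3/4

Start with 3.
1 + 1/(3/1) = 1 + 1/3 = 4/3
0 + 1/(4/3) = 0 + 3/4 = 3/4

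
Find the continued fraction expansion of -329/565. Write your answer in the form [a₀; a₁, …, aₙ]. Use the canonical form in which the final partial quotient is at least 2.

Run the Euclidean algorithm, recording each quotient:
-329 ÷ 565 → quotient -1, remainder 236
565 ÷ 236 → quotient 2, remainder 93
236 ÷ 93 → quotient 2, remainder 50
93 ÷ 50 → quotient 1, remainder 43
50 ÷ 43 → quotient 1, remainder 7
43 ÷ 7 → quotient 6, remainder 1
7 ÷ 1 → quotient 7, remainder 0

[-1; 2, 2, 1, 1, 6, 7]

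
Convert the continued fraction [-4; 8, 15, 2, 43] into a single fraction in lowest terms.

Work from the innermost term outward:
Start with 43.
2 + 1/(43/1) = 2 + 1/43 = 87/43
15 + 1/(87/43) = 15 + 43/87 = 1348/87
8 + 1/(1348/87) = 8 + 87/1348 = 10871/1348
-4 + 1/(10871/1348) = -4 + 1348/10871 = -42136/10871

-42136/10871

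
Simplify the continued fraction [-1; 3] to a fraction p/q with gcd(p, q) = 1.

-2/3

Start with 3.
-1 + 1/(3/1) = -1 + 1/3 = -2/3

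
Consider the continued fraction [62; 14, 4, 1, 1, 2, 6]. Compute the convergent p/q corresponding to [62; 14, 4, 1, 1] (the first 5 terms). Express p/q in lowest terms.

Starting at the tail and folding back:
Start with 1.
1 + 1/(1/1) = 1 + 1/1 = 2/1
4 + 1/(2/1) = 4 + 1/2 = 9/2
14 + 1/(9/2) = 14 + 2/9 = 128/9
62 + 1/(128/9) = 62 + 9/128 = 7945/128

7945/128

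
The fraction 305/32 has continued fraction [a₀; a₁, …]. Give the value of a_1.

1

305 = 9·32 + 17, so a_0 = 9
32 = 1·17 + 15, so a_1 = 1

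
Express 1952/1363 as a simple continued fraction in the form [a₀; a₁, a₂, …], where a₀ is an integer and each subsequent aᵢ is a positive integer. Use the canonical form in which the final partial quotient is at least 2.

[1; 2, 3, 5, 2, 3, 1, 3]

1952 = 1·1363 + 589, so a_0 = 1
1363 = 2·589 + 185, so a_1 = 2
589 = 3·185 + 34, so a_2 = 3
185 = 5·34 + 15, so a_3 = 5
34 = 2·15 + 4, so a_4 = 2
15 = 3·4 + 3, so a_5 = 3
4 = 1·3 + 1, so a_6 = 1
3 = 3·1 + 0, so a_7 = 3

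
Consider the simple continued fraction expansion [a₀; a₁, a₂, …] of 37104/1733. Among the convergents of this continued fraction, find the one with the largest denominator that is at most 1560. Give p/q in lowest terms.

a_0 = 21: 21/1  (≤ bound)
a_1 = 2: 43/2  (≤ bound)
a_2 = 2: 107/5  (≤ bound)
a_3 = 3: 364/17  (≤ bound)
a_4 = 2: 835/39  (≤ bound)
a_5 = 44: 37104/1733  (> 1560, stop)

835/39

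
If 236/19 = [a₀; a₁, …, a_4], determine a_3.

1

Run the Euclidean algorithm, recording each quotient:
⌊236/19⌋ = 12, remainder 8
⌊19/8⌋ = 2, remainder 3
⌊8/3⌋ = 2, remainder 2
⌊3/2⌋ = 1, remainder 1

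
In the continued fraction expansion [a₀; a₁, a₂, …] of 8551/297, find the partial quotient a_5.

1

Apply division with remainder until the remainder is 0:
⌊8551/297⌋ = 28, remainder 235
⌊297/235⌋ = 1, remainder 62
⌊235/62⌋ = 3, remainder 49
⌊62/49⌋ = 1, remainder 13
⌊49/13⌋ = 3, remainder 10
⌊13/10⌋ = 1, remainder 3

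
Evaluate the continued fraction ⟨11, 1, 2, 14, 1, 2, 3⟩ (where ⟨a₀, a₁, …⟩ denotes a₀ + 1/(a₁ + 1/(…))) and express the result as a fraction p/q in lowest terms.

5265/451

Compute successive convergents:
a_0 = 11: 11/1
a_1 = 1: 12/1
a_2 = 2: 35/3
a_3 = 14: 502/43
a_4 = 1: 537/46
a_5 = 2: 1576/135
a_6 = 3: 5265/451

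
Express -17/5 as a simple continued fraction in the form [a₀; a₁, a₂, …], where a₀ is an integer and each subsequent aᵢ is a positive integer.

-17 ÷ 5 → quotient -4, remainder 3
5 ÷ 3 → quotient 1, remainder 2
3 ÷ 2 → quotient 1, remainder 1
2 ÷ 1 → quotient 2, remainder 0

[-4; 1, 1, 2]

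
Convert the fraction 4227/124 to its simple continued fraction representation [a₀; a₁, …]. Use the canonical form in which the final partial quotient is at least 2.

[34; 11, 3, 1, 2]

4227 = 34·124 + 11, so a_0 = 34
124 = 11·11 + 3, so a_1 = 11
11 = 3·3 + 2, so a_2 = 3
3 = 1·2 + 1, so a_3 = 1
2 = 2·1 + 0, so a_4 = 2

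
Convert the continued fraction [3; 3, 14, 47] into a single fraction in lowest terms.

Build up convergents one term at a time:
a_0 = 3: 3/1
a_1 = 3: 10/3
a_2 = 14: 143/43
a_3 = 47: 6731/2024

6731/2024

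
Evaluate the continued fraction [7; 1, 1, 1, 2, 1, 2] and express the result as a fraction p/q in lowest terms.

229/30

Use the convergent recurrence hₖ = aₖ·hₖ₋₁ + hₖ₋₂ (and likewise for the denominators kₖ):
a_0 = 7: 7/1
a_1 = 1: 8/1
a_2 = 1: 15/2
a_3 = 1: 23/3
a_4 = 2: 61/8
a_5 = 1: 84/11
a_6 = 2: 229/30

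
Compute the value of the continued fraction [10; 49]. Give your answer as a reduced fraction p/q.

a_0 = 10: 10/1
a_1 = 49: 491/49

491/49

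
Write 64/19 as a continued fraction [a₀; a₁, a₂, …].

⌊64/19⌋ = 3, remainder 7
⌊19/7⌋ = 2, remainder 5
⌊7/5⌋ = 1, remainder 2
⌊5/2⌋ = 2, remainder 1
⌊2/1⌋ = 2, remainder 0

[3; 2, 1, 2, 2]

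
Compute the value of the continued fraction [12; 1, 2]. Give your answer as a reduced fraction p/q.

Start with 2.
1 + 1/(2/1) = 1 + 1/2 = 3/2
12 + 1/(3/2) = 12 + 2/3 = 38/3

38/3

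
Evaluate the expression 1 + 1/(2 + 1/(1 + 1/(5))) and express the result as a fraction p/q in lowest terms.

23/17

a_0 = 1: 1/1
a_1 = 2: 3/2
a_2 = 1: 4/3
a_3 = 5: 23/17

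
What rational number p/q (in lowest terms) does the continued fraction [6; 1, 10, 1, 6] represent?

Start with 6.
1 + 1/(6/1) = 1 + 1/6 = 7/6
10 + 1/(7/6) = 10 + 6/7 = 76/7
1 + 1/(76/7) = 1 + 7/76 = 83/76
6 + 1/(83/76) = 6 + 76/83 = 574/83

574/83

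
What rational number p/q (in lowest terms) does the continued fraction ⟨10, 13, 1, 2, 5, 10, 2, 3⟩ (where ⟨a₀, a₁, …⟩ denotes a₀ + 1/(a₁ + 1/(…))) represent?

163929/16274

Start with 3.
2 + 1/(3/1) = 2 + 1/3 = 7/3
10 + 1/(7/3) = 10 + 3/7 = 73/7
5 + 1/(73/7) = 5 + 7/73 = 372/73
2 + 1/(372/73) = 2 + 73/372 = 817/372
1 + 1/(817/372) = 1 + 372/817 = 1189/817
13 + 1/(1189/817) = 13 + 817/1189 = 16274/1189
10 + 1/(16274/1189) = 10 + 1189/16274 = 163929/16274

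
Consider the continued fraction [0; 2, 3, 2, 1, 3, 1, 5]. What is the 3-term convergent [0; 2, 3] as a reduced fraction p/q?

3/7

Collapse the nested fraction from the inside out:
Start with 3.
2 + 1/(3/1) = 2 + 1/3 = 7/3
0 + 1/(7/3) = 0 + 3/7 = 3/7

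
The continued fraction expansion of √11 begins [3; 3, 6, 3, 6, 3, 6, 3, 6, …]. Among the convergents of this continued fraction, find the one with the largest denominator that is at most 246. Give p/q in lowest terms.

199/60

List convergents until the denominator exceeds the bound:
a_0 = 3: 3/1  (≤ bound)
a_1 = 3: 10/3  (≤ bound)
a_2 = 6: 63/19  (≤ bound)
a_3 = 3: 199/60  (≤ bound)
a_4 = 6: 1257/379  (> 246, stop)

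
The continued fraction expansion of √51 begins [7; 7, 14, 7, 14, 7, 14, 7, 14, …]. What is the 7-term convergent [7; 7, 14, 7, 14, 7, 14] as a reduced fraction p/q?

7068593/989801

Start with 14.
7 + 1/(14/1) = 7 + 1/14 = 99/14
14 + 1/(99/14) = 14 + 14/99 = 1400/99
7 + 1/(1400/99) = 7 + 99/1400 = 9899/1400
14 + 1/(9899/1400) = 14 + 1400/9899 = 139986/9899
7 + 1/(139986/9899) = 7 + 9899/139986 = 989801/139986
7 + 1/(989801/139986) = 7 + 139986/989801 = 7068593/989801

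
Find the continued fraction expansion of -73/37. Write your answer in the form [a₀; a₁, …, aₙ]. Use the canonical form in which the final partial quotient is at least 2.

Run the Euclidean algorithm, recording each quotient:
-73 ÷ 37 → quotient -2, remainder 1
37 ÷ 1 → quotient 37, remainder 0

[-2; 37]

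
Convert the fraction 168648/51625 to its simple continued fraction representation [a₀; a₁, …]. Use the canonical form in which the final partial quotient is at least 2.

[3; 3, 1, 2, 1, 35, 2, 47]

⌊168648/51625⌋ = 3, remainder 13773
⌊51625/13773⌋ = 3, remainder 10306
⌊13773/10306⌋ = 1, remainder 3467
⌊10306/3467⌋ = 2, remainder 3372
⌊3467/3372⌋ = 1, remainder 95
⌊3372/95⌋ = 35, remainder 47
⌊95/47⌋ = 2, remainder 1
⌊47/1⌋ = 47, remainder 0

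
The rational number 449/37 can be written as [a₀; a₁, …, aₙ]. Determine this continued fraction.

Apply division with remainder until the remainder is 0:
449 = 12·37 + 5, so a_0 = 12
37 = 7·5 + 2, so a_1 = 7
5 = 2·2 + 1, so a_2 = 2
2 = 2·1 + 0, so a_3 = 2

[12; 7, 2, 2]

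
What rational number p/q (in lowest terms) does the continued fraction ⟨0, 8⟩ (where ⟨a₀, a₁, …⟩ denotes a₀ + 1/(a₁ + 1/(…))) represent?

1/8

Collapse the nested fraction from the inside out:
Start with 8.
0 + 1/(8/1) = 0 + 1/8 = 1/8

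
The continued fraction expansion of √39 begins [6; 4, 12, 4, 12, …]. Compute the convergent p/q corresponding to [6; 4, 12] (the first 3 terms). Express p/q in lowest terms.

Start with 12.
4 + 1/(12/1) = 4 + 1/12 = 49/12
6 + 1/(49/12) = 6 + 12/49 = 306/49

306/49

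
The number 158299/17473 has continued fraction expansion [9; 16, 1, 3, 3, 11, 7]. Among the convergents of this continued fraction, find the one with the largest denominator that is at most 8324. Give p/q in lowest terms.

22332/2465

List convergents until the denominator exceeds the bound:
a_0 = 9: 9/1  (≤ bound)
a_1 = 16: 145/16  (≤ bound)
a_2 = 1: 154/17  (≤ bound)
a_3 = 3: 607/67  (≤ bound)
a_4 = 3: 1975/218  (≤ bound)
a_5 = 11: 22332/2465  (≤ bound)
a_6 = 7: 158299/17473  (> 8324, stop)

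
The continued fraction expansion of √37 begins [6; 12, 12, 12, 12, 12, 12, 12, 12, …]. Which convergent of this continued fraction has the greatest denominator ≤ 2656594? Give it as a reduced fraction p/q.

1555849/255780

List convergents until the denominator exceeds the bound:
a_0 = 6: 6/1  (≤ bound)
a_1 = 12: 73/12  (≤ bound)
a_2 = 12: 882/145  (≤ bound)
a_3 = 12: 10657/1752  (≤ bound)
a_4 = 12: 128766/21169  (≤ bound)
a_5 = 12: 1555849/255780  (≤ bound)
a_6 = 12: 18798954/3090529  (> 2656594, stop)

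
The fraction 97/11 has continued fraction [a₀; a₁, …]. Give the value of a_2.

4

97 = 8·11 + 9, so a_0 = 8
11 = 1·9 + 2, so a_1 = 1
9 = 4·2 + 1, so a_2 = 4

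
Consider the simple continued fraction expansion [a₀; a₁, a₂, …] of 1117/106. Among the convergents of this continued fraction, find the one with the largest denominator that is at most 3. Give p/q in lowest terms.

21/2

List convergents until the denominator exceeds the bound:
a_0 = 10: 10/1  (≤ bound)
a_1 = 1: 11/1  (≤ bound)
a_2 = 1: 21/2  (≤ bound)
a_3 = 6: 137/13  (> 3, stop)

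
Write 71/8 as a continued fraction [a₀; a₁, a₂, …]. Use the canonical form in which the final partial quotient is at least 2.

[8; 1, 7]

71 ÷ 8 → quotient 8, remainder 7
8 ÷ 7 → quotient 1, remainder 1
7 ÷ 1 → quotient 7, remainder 0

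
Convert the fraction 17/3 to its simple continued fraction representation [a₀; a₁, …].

17 ÷ 3 → quotient 5, remainder 2
3 ÷ 2 → quotient 1, remainder 1
2 ÷ 1 → quotient 2, remainder 0

[5; 1, 2]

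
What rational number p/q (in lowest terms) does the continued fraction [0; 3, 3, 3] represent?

10/33

a_0 = 0: 0/1
a_1 = 3: 1/3
a_2 = 3: 3/10
a_3 = 3: 10/33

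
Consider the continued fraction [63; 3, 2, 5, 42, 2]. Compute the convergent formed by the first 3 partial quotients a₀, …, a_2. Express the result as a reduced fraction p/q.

443/7

Build up convergents one term at a time:
a_0 = 63: 63/1
a_1 = 3: 190/3
a_2 = 2: 443/7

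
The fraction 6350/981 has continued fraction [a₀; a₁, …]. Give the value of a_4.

⌊6350/981⌋ = 6, remainder 464
⌊981/464⌋ = 2, remainder 53
⌊464/53⌋ = 8, remainder 40
⌊53/40⌋ = 1, remainder 13
⌊40/13⌋ = 3, remainder 1

3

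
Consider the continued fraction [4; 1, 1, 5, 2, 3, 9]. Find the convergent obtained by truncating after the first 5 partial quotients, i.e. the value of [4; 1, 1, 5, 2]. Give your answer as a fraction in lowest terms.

Collapse the nested fraction from the inside out:
Start with 2.
5 + 1/(2/1) = 5 + 1/2 = 11/2
1 + 1/(11/2) = 1 + 2/11 = 13/11
1 + 1/(13/11) = 1 + 11/13 = 24/13
4 + 1/(24/13) = 4 + 13/24 = 109/24

109/24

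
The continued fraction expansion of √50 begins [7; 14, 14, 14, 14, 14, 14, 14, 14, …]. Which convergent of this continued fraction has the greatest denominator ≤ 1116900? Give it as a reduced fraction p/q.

3880899/548842

List convergents until the denominator exceeds the bound:
a_0 = 7: 7/1  (≤ bound)
a_1 = 14: 99/14  (≤ bound)
a_2 = 14: 1393/197  (≤ bound)
a_3 = 14: 19601/2772  (≤ bound)
a_4 = 14: 275807/39005  (≤ bound)
a_5 = 14: 3880899/548842  (≤ bound)
a_6 = 14: 54608393/7722793  (> 1116900, stop)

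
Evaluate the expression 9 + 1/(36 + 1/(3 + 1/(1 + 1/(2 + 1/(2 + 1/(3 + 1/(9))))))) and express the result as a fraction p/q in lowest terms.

270782/29995

Compute successive convergents:
a_0 = 9: 9/1
a_1 = 36: 325/36
a_2 = 3: 984/109
a_3 = 1: 1309/145
a_4 = 2: 3602/399
a_5 = 2: 8513/943
a_6 = 3: 29141/3228
a_7 = 9: 270782/29995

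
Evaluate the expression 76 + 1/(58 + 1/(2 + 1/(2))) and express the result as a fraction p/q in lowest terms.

22197/292

Work from the innermost term outward:
Start with 2.
2 + 1/(2/1) = 2 + 1/2 = 5/2
58 + 1/(5/2) = 58 + 2/5 = 292/5
76 + 1/(292/5) = 76 + 5/292 = 22197/292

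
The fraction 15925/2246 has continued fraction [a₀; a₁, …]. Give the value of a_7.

2

⌊15925/2246⌋ = 7, remainder 203
⌊2246/203⌋ = 11, remainder 13
⌊203/13⌋ = 15, remainder 8
⌊13/8⌋ = 1, remainder 5
⌊8/5⌋ = 1, remainder 3
⌊5/3⌋ = 1, remainder 2
⌊3/2⌋ = 1, remainder 1
⌊2/1⌋ = 2, remainder 0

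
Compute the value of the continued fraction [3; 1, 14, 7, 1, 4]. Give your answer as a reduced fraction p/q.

Starting at the tail and folding back:
Start with 4.
1 + 1/(4/1) = 1 + 1/4 = 5/4
7 + 1/(5/4) = 7 + 4/5 = 39/5
14 + 1/(39/5) = 14 + 5/39 = 551/39
1 + 1/(551/39) = 1 + 39/551 = 590/551
3 + 1/(590/551) = 3 + 551/590 = 2321/590

2321/590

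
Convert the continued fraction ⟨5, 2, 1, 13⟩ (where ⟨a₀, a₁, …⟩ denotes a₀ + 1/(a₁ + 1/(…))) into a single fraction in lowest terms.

Start with 13.
1 + 1/(13/1) = 1 + 1/13 = 14/13
2 + 1/(14/13) = 2 + 13/14 = 41/14
5 + 1/(41/14) = 5 + 14/41 = 219/41

219/41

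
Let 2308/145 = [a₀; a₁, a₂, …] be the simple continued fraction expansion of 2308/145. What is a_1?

1

Repeatedly divide and take the remainder:
⌊2308/145⌋ = 15, remainder 133
⌊145/133⌋ = 1, remainder 12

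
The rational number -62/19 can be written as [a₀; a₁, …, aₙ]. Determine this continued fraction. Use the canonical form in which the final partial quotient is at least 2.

[-4; 1, 2, 1, 4]

-62 = -4·19 + 14, so a_0 = -4
19 = 1·14 + 5, so a_1 = 1
14 = 2·5 + 4, so a_2 = 2
5 = 1·4 + 1, so a_3 = 1
4 = 4·1 + 0, so a_4 = 4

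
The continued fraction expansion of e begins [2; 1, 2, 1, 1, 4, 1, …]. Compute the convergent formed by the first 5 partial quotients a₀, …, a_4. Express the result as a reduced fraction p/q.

Compute successive convergents:
a_0 = 2: 2/1
a_1 = 1: 3/1
a_2 = 2: 8/3
a_3 = 1: 11/4
a_4 = 1: 19/7

19/7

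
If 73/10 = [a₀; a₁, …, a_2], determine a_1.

Repeatedly divide and take the remainder:
⌊73/10⌋ = 7, remainder 3
⌊10/3⌋ = 3, remainder 1

3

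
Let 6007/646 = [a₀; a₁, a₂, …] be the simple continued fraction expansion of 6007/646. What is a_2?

Repeatedly divide and take the remainder:
6007 ÷ 646 → quotient 9, remainder 193
646 ÷ 193 → quotient 3, remainder 67
193 ÷ 67 → quotient 2, remainder 59

2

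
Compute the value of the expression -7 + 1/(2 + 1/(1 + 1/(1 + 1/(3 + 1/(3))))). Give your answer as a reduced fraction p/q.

-390/59

a_0 = -7: -7/1
a_1 = 2: -13/2
a_2 = 1: -20/3
a_3 = 1: -33/5
a_4 = 3: -119/18
a_5 = 3: -390/59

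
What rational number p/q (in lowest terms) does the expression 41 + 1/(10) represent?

411/10

Start with 10.
41 + 1/(10/1) = 41 + 1/10 = 411/10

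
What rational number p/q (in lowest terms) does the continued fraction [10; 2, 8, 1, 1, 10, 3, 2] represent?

28537/2725

a_0 = 10: 10/1
a_1 = 2: 21/2
a_2 = 8: 178/17
a_3 = 1: 199/19
a_4 = 1: 377/36
a_5 = 10: 3969/379
a_6 = 3: 12284/1173
a_7 = 2: 28537/2725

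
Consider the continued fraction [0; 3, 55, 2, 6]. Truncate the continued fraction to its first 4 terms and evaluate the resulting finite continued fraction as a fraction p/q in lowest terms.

111/335

Start with 2.
55 + 1/(2/1) = 55 + 1/2 = 111/2
3 + 1/(111/2) = 3 + 2/111 = 335/111
0 + 1/(335/111) = 0 + 111/335 = 111/335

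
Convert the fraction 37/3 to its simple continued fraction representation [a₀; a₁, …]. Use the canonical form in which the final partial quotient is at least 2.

[12; 3]

Run the Euclidean algorithm, recording each quotient:
⌊37/3⌋ = 12, remainder 1
⌊3/1⌋ = 3, remainder 0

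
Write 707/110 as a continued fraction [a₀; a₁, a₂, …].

707 = 6·110 + 47, so a_0 = 6
110 = 2·47 + 16, so a_1 = 2
47 = 2·16 + 15, so a_2 = 2
16 = 1·15 + 1, so a_3 = 1
15 = 15·1 + 0, so a_4 = 15

[6; 2, 2, 1, 15]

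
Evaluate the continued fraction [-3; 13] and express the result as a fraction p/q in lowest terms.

Work from the innermost term outward:
Start with 13.
-3 + 1/(13/1) = -3 + 1/13 = -38/13

-38/13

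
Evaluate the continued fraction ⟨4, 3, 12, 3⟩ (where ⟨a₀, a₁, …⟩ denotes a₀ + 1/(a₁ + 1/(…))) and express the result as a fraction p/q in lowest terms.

493/114

Compute successive convergents:
a_0 = 4: 4/1
a_1 = 3: 13/3
a_2 = 12: 160/37
a_3 = 3: 493/114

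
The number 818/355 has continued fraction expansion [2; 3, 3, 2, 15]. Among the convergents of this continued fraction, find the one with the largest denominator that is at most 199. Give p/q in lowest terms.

a_0 = 2: 2/1  (≤ bound)
a_1 = 3: 7/3  (≤ bound)
a_2 = 3: 23/10  (≤ bound)
a_3 = 2: 53/23  (≤ bound)
a_4 = 15: 818/355  (> 199, stop)

53/23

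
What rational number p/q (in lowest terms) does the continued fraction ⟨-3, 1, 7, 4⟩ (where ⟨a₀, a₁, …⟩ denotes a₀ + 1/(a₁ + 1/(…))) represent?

a_0 = -3: -3/1
a_1 = 1: -2/1
a_2 = 7: -17/8
a_3 = 4: -70/33

-70/33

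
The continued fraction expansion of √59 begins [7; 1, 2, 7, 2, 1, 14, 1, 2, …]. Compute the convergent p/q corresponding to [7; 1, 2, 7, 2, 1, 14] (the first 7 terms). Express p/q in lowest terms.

7781/1013

a_0 = 7: 7/1
a_1 = 1: 8/1
a_2 = 2: 23/3
a_3 = 7: 169/22
a_4 = 2: 361/47
a_5 = 1: 530/69
a_6 = 14: 7781/1013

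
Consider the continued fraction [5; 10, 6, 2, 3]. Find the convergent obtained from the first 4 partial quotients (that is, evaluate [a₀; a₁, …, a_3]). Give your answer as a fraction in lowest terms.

673/132

Collapse the nested fraction from the inside out:
Start with 2.
6 + 1/(2/1) = 6 + 1/2 = 13/2
10 + 1/(13/2) = 10 + 2/13 = 132/13
5 + 1/(132/13) = 5 + 13/132 = 673/132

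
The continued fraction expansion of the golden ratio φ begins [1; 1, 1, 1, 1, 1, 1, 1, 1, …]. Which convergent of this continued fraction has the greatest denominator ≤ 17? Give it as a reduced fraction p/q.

21/13

a_0 = 1: 1/1  (≤ bound)
a_1 = 1: 2/1  (≤ bound)
a_2 = 1: 3/2  (≤ bound)
a_3 = 1: 5/3  (≤ bound)
a_4 = 1: 8/5  (≤ bound)
a_5 = 1: 13/8  (≤ bound)
a_6 = 1: 21/13  (≤ bound)
a_7 = 1: 34/21  (> 17, stop)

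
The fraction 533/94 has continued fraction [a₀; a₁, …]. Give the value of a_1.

1

Repeatedly divide and take the remainder:
533 ÷ 94 → quotient 5, remainder 63
94 ÷ 63 → quotient 1, remainder 31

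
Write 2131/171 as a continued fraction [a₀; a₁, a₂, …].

Apply division with remainder until the remainder is 0:
2131 ÷ 171 → quotient 12, remainder 79
171 ÷ 79 → quotient 2, remainder 13
79 ÷ 13 → quotient 6, remainder 1
13 ÷ 1 → quotient 13, remainder 0

[12; 2, 6, 13]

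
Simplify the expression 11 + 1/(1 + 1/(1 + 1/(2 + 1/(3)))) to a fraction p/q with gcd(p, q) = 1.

197/17

a_0 = 11: 11/1
a_1 = 1: 12/1
a_2 = 1: 23/2
a_3 = 2: 58/5
a_4 = 3: 197/17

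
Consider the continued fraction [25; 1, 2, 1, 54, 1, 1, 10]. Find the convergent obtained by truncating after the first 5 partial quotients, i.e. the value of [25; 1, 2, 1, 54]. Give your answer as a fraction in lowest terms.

a_0 = 25: 25/1
a_1 = 1: 26/1
a_2 = 2: 77/3
a_3 = 1: 103/4
a_4 = 54: 5639/219

5639/219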